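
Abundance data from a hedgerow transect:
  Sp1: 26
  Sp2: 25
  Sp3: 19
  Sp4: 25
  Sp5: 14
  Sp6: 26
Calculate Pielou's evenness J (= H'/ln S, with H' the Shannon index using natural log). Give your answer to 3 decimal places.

0.988

Total N = 26+25+19+25+14+26 = 135, so the proportions are 0.19259, 0.18519, 0.14074, 0.18519, 0.1037, 0.19259 (working shown to 5 dp, full precision carried).
H' = −Σ pᵢ ln pᵢ = −((-0.31723) + (-0.31230) + (-0.27597) + (-0.31230) + (-0.23502) + (-0.31723)) = 1.77005.
With S = 6 species, ln S = 1.79176, so J = 1.77005/1.79176 = 0.98788, i.e. 0.988 to 3 decimal places.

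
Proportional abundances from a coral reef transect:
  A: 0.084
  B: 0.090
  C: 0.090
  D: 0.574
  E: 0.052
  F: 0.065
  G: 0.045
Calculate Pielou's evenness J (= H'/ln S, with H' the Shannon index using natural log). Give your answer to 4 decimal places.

0.7354

H' = −Σ pᵢ ln pᵢ = −((-0.208063) + (-0.216715) + (-0.216715) + (-0.318642) + (-0.153739) + (-0.177669) + (-0.139549)) = 1.431092 (working shown to 6 dp, full precision carried).
With S = 7 species, ln S = 1.945910, so J = 1.431092/1.945910 = 0.735436, i.e. 0.7354 to 4 decimal places.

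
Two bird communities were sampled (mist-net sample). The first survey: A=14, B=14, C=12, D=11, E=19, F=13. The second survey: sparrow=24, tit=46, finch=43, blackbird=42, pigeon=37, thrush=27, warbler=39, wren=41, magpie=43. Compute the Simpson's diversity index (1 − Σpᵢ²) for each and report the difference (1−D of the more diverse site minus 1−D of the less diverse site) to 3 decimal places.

0.057

The first survey: N=83, proportions 0.168675, 0.168675, 0.144578, 0.13253, 0.228916, 0.156627, giving 1−D = 0.827696 (working shown to 6 dp, full precision carried).
The second survey: N=342, proportions 0.070175, 0.134503, 0.125731, 0.122807, 0.108187, 0.078947, 0.114035, 0.119883, 0.125731, giving 1−D = 0.884973.
Difference = |0.827696 − 0.884973| = 0.057277, i.e. 0.057 to 3 decimal places.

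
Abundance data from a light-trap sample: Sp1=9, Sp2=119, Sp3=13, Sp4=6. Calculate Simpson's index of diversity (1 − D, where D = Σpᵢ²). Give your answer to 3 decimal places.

0.331

Total N = 9+119+13+6 = 147, so the proportions are 0.06122, 0.80952, 0.08844, 0.04082 (working shown to 5 dp, full precision carried).
D = 0.06122² + 0.80952² + 0.08844² + 0.04082² = 0.00375 + 0.65533 + 0.00782 + 0.00167 = 0.66856.
So 1 − D = 0.33144, i.e. 0.331 to 3 decimal places.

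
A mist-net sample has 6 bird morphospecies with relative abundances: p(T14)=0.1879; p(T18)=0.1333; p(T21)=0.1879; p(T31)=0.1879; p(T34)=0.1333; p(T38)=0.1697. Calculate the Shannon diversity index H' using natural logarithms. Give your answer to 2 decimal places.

1.78

Each pᵢ ln pᵢ term (working shown to 4 dp, full precision carried): 0.1879×(-1.6718)=-0.3141, 0.1333×(-2.0152)=-0.2686, 0.1879×(-1.6718)=-0.3141, 0.1879×(-1.6718)=-0.3141, 0.1333×(-2.0152)=-0.2686, 0.1697×(-1.7737)=-0.3010.
Sum = -1.7807, so H' = 1.78.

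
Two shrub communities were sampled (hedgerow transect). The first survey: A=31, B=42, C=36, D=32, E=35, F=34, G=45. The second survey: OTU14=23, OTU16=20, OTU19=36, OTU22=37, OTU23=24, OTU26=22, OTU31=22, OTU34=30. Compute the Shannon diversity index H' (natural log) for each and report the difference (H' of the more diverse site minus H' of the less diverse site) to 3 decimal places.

0.116

The first survey: N=255, proportions 0.12157, 0.16471, 0.14118, 0.12549, 0.13725, 0.13333, 0.17647, giving H' = 1.93742 (working shown to 5 dp, full precision carried).
The second survey: N=214, proportions 0.10748, 0.09346, 0.16822, 0.1729, 0.11215, 0.1028, 0.1028, 0.14019, giving H' = 2.05309.
Difference = |1.93742 − 2.05309| = 0.11567, i.e. 0.116 to 3 decimal places.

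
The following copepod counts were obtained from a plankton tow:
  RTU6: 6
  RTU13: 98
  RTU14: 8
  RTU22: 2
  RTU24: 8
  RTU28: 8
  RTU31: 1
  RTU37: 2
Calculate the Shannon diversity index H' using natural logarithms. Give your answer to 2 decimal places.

Total N = 6+98+8+2+8+8+1+2 = 133, so the proportions are 0.0451, 0.7368, 0.0602, 0.015, 0.0602, 0.0602, 0.0075, 0.015 (working shown to 4 dp, full precision carried).
Each pᵢ ln pᵢ term: 0.0451×(-3.0986)=-0.1398, 0.7368×(-0.3054)=-0.2250, 0.0602×(-2.8109)=-0.1691, 0.015×(-4.1972)=-0.0631, 0.0602×(-2.8109)=-0.1691, 0.0602×(-2.8109)=-0.1691, 0.0075×(-4.8903)=-0.0368, 0.015×(-4.1972)=-0.0631.
Sum = -1.0350, so H' = 1.04.

1.04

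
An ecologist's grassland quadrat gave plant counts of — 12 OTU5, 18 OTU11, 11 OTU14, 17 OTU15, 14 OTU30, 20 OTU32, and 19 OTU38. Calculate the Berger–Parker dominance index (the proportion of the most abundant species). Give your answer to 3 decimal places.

0.180

Total N = 12+18+11+17+14+20+19 = 111, so the proportions are 0.10811, 0.16216, 0.0991, 0.15315, 0.12613, 0.18018, 0.17117 (working shown to 5 dp, full precision carried).
The largest proportion is 0.18018, i.e. d = 0.180 to 3 decimal places.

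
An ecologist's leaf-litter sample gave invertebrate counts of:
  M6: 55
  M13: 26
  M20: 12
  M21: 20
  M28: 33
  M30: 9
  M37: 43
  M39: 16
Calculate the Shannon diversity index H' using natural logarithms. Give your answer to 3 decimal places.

Total N = 55+26+12+20+33+9+43+16 = 214, so the proportions are 0.25701, 0.1215, 0.05607, 0.09346, 0.15421, 0.04206, 0.20093, 0.07477 (working shown to 5 dp, full precision carried).
Each pᵢ ln pᵢ term: 0.25701×(-1.35864)=-0.34918, 0.1215×(-2.10788)=-0.25610, 0.05607×(-2.88107)=-0.16156, 0.09346×(-2.37024)=-0.22152, 0.15421×(-1.86947)=-0.28828, 0.04206×(-3.16875)=-0.13327, 0.20093×(-1.60478)=-0.32245, 0.07477×(-2.59339)=-0.19390.
Sum = -1.92626, so H' = 1.926.

1.926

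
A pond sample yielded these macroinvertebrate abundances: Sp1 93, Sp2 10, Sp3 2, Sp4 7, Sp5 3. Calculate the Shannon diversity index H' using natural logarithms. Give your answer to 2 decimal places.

Total N = 93+10+2+7+3 = 115, so the proportions are 0.8087, 0.087, 0.0174, 0.0609, 0.0261 (working shown to 4 dp, full precision carried).
Each pᵢ ln pᵢ term: 0.8087×(-0.2123)=-0.1717, 0.087×(-2.4423)=-0.2124, 0.0174×(-4.0518)=-0.0705, 0.0609×(-2.7990)=-0.1704, 0.0261×(-3.6463)=-0.0951.
Sum = -0.7201, so H' = 0.72.

0.72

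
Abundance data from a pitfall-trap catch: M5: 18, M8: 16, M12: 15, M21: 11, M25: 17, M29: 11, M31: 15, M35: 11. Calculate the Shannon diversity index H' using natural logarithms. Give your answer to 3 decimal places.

Total N = 18+16+15+11+17+11+15+11 = 114, so the proportions are 0.15789, 0.14035, 0.13158, 0.09649, 0.14912, 0.09649, 0.13158, 0.09649 (working shown to 5 dp, full precision carried).
Each pᵢ ln pᵢ term: 0.15789×(-1.84583)=-0.29145, 0.14035×(-1.96361)=-0.27559, 0.13158×(-2.02815)=-0.26686, 0.09649×(-2.33830)=-0.22563, 0.14912×(-1.90299)=-0.28378, 0.09649×(-2.33830)=-0.22563, 0.13158×(-2.02815)=-0.26686, 0.09649×(-2.33830)=-0.22563.
Sum = -2.06142, so H' = 2.061.

2.061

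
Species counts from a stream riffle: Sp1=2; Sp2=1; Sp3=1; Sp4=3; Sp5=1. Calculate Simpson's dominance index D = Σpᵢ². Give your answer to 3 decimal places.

Total N = 2+1+1+3+1 = 8, so the proportions are 0.25, 0.125, 0.125, 0.375, 0.125 (working shown to 5 dp, full precision carried).
D = 0.25² + 0.125² + 0.125² + 0.375² + 0.125² = 0.06250 + 0.01562 + 0.01562 + 0.14062 + 0.01562 = 0.25000.
To 3 decimal places, D = 0.250.

0.250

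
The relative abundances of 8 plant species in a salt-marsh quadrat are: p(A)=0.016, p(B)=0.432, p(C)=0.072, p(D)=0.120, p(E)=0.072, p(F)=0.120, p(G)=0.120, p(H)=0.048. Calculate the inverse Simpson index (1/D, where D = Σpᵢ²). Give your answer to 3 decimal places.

D = 0.016² + 0.432² + 0.072² + 0.12² + 0.072² + 0.12² + 0.12² + 0.048² = 0.0002560 + 0.1866240 + 0.0051840 + 0.0144000 + 0.0051840 + 0.0144000 + 0.0144000 + 0.0023040 = 0.2427520 (working shown to 7 dp, full precision carried).
So 1/D = 4.11943, i.e. 4.119 to 3 decimal places.

4.119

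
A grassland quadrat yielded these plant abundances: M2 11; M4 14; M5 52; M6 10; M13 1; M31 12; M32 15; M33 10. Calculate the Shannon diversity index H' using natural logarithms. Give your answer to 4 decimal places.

Total N = 11+14+52+10+1+12+15+10 = 125, so the proportions are 0.088, 0.112, 0.416, 0.08, 0.008, 0.096, 0.12, 0.08 (working shown to 6 dp, full precision carried).
Each pᵢ ln pᵢ term: 0.088×(-2.430418)=-0.213877, 0.112×(-2.189256)=-0.245197, 0.416×(-0.877070)=-0.364861, 0.08×(-2.525729)=-0.202058, 0.008×(-4.828314)=-0.038627, 0.096×(-2.343407)=-0.224967, 0.12×(-2.120264)=-0.254432, 0.08×(-2.525729)=-0.202058.
Sum = -1.746076, so H' = 1.7461.

1.7461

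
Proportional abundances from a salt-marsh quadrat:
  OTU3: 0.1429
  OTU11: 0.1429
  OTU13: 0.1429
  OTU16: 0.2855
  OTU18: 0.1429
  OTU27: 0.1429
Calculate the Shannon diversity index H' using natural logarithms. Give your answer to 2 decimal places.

Each pᵢ ln pᵢ term (working shown to 4 dp, full precision carried): 0.1429×(-1.9456)=-0.2780, 0.1429×(-1.9456)=-0.2780, 0.1429×(-1.9456)=-0.2780, 0.2855×(-1.2535)=-0.3579, 0.1429×(-1.9456)=-0.2780, 0.1429×(-1.9456)=-0.2780.
Sum = -1.7480, so H' = 1.75.

1.75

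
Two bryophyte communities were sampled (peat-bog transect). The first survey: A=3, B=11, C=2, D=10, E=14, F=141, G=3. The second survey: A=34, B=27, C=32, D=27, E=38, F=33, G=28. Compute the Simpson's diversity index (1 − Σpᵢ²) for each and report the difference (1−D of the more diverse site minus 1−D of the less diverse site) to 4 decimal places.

0.4552

The first survey: N=184, proportions 0.016304, 0.059783, 0.01087, 0.054348, 0.076087, 0.766304, 0.016304, giving 1−D = 0.399811 (working shown to 6 dp, full precision carried).
The second survey: N=219, proportions 0.155251, 0.123288, 0.146119, 0.123288, 0.173516, 0.150685, 0.127854, giving 1−D = 0.854986.
Difference = |0.399811 − 0.854986| = 0.455175, i.e. 0.4552 to 4 decimal places.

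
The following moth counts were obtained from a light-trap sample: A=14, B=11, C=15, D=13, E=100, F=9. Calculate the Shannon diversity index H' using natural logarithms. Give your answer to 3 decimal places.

Total N = 14+11+15+13+100+9 = 162, so the proportions are 0.08642, 0.0679, 0.09259, 0.08025, 0.61728, 0.05556 (working shown to 5 dp, full precision carried).
Each pᵢ ln pᵢ term: 0.08642×(-2.44854)=-0.21160, 0.0679×(-2.68970)=-0.18263, 0.09259×(-2.37955)=-0.22033, 0.08025×(-2.52265)=-0.20243, 0.61728×(-0.48243)=-0.29779, 0.05556×(-2.89037)=-0.16058.
Sum = -1.27537, so H' = 1.275.

1.275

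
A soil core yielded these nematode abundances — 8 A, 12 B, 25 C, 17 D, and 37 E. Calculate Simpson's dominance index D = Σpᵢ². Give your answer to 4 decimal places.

0.2542

Total N = 8+12+25+17+37 = 99, so the proportions are 0.080808, 0.121212, 0.252525, 0.171717, 0.373737 (working shown to 6 dp, full precision carried).
D = 0.080808² + 0.121212² + 0.252525² + 0.171717² + 0.373737² = 0.006530 + 0.014692 + 0.063769 + 0.029487 + 0.139680 = 0.254158.
To 4 decimal places, D = 0.2542.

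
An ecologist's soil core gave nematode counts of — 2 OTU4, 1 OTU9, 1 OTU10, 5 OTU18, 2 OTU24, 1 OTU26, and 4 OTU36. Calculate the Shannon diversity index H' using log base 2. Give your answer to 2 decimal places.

Total N = 2+1+1+5+2+1+4 = 16, so the proportions are 0.125, 0.0625, 0.0625, 0.3125, 0.125, 0.0625, 0.25 (working shown to 4 dp, full precision carried).
Each pᵢ log₂ pᵢ term: 0.125×(-3.0000)=-0.3750, 0.0625×(-4.0000)=-0.2500, 0.0625×(-4.0000)=-0.2500, 0.3125×(-1.6781)=-0.5244, 0.125×(-3.0000)=-0.3750, 0.0625×(-4.0000)=-0.2500, 0.25×(-2.0000)=-0.5000.
Sum = -2.5244, so H' = 2.52.

2.52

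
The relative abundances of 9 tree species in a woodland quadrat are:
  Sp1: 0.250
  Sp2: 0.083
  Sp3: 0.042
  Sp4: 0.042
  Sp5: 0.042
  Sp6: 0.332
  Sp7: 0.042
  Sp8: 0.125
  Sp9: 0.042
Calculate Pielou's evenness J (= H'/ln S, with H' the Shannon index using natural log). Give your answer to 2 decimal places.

H' = −Σ pᵢ ln pᵢ = −((-0.3466) + (-0.2066) + (-0.1331) + (-0.1331) + (-0.1331) + (-0.3661) + (-0.1331) + (-0.2599) + (-0.1331)) = 1.8449 (working shown to 4 dp, full precision carried).
With S = 9 species, ln S = 2.1972, so J = 1.8449/2.1972 = 0.8396, i.e. 0.84 to 2 decimal places.

0.84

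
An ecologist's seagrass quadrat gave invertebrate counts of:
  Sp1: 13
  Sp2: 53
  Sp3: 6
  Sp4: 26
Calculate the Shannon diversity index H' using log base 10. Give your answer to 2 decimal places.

Total N = 13+53+6+26 = 98, so the proportions are 0.1327, 0.5408, 0.0612, 0.2653 (working shown to 4 dp, full precision carried).
Each pᵢ log₁₀ pᵢ term: 0.1327×(-0.8773)=-0.1164, 0.5408×(-0.2670)=-0.1444, 0.0612×(-1.2131)=-0.0743, 0.2653×(-0.5763)=-0.1529.
Sum = -0.4879, so H' = 0.49.

0.49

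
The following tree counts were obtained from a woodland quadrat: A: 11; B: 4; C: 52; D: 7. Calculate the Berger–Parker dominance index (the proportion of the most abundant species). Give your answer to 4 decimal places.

0.7027

Total N = 11+4+52+7 = 74, so the proportions are 0.148649, 0.054054, 0.702703, 0.094595 (working shown to 6 dp, full precision carried).
The largest proportion is 0.702703, i.e. d = 0.7027 to 4 decimal places.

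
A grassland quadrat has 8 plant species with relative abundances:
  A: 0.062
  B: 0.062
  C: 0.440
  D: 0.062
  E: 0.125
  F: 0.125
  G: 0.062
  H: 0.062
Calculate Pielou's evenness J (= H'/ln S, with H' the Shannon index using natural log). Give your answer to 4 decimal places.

0.8382

H' = −Σ pᵢ ln pᵢ = −((-0.172398) + (-0.172398) + (-0.361231) + (-0.172398) + (-0.259930) + (-0.259930) + (-0.172398) + (-0.172398)) = 1.743084 (working shown to 6 dp, full precision carried).
With S = 8 species, ln S = 2.079442, so J = 1.743084/2.079442 = 0.838246, i.e. 0.8382 to 4 decimal places.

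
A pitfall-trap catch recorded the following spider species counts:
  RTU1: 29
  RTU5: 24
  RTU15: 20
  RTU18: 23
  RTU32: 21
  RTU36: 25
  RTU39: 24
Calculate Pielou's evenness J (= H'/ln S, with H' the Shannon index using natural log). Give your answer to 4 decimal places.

0.9967

Total N = 29+24+20+23+21+25+24 = 166, so the proportions are 0.174699, 0.144578, 0.120482, 0.138554, 0.126506, 0.150602, 0.144578 (working shown to 6 dp, full precision carried).
H' = −Σ pᵢ ln pᵢ = −((-0.304796) + (-0.279605) + (-0.254971) + (-0.273852) + (-0.261547) + (-0.285107) + (-0.279605)) = 1.939482.
With S = 7 species, ln S = 1.945910, so J = 1.939482/1.945910 = 0.996696, i.e. 0.9967 to 4 decimal places.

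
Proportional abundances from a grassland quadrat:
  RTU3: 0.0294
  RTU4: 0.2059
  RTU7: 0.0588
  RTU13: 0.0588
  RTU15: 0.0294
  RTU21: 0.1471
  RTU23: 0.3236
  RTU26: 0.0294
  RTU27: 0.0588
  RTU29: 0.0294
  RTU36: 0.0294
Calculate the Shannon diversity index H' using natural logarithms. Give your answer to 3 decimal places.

Each pᵢ ln pᵢ term (working shown to 5 dp, full precision carried): 0.0294×(-3.52676)=-0.10369, 0.2059×(-1.58036)=-0.32540, 0.0588×(-2.83361)=-0.16662, 0.0588×(-2.83361)=-0.16662, 0.0294×(-3.52676)=-0.10369, 0.1471×(-1.91664)=-0.28194, 0.3236×(-1.12825)=-0.36510, 0.0294×(-3.52676)=-0.10369, 0.0588×(-2.83361)=-0.16662, 0.0294×(-3.52676)=-0.10369, 0.0294×(-3.52676)=-0.10369.
Sum = -1.99072, so H' = 1.991.

1.991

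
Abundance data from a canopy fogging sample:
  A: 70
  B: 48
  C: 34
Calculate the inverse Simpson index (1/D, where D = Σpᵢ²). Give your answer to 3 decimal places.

2.764

Total N = 70+48+34 = 152, so the proportions are 0.460526, 0.315789, 0.223684 (working shown to 6 dp, full precision carried).
D = 0.460526² + 0.315789² + 0.223684² = 0.212084 + 0.099723 + 0.050035 = 0.361842.
So 1/D = 2.76364, i.e. 2.764 to 3 decimal places.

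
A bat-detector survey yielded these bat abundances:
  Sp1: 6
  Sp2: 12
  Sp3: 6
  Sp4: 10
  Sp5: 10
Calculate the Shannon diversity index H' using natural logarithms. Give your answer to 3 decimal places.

1.571

Total N = 6+12+6+10+10 = 44, so the proportions are 0.13636, 0.27273, 0.13636, 0.22727, 0.22727 (working shown to 5 dp, full precision carried).
Each pᵢ ln pᵢ term: 0.13636×(-1.99243)=-0.27170, 0.27273×(-1.29928)=-0.35435, 0.13636×(-1.99243)=-0.27170, 0.22727×(-1.48160)=-0.33673, 0.22727×(-1.48160)=-0.33673.
Sum = -1.57120, so H' = 1.571.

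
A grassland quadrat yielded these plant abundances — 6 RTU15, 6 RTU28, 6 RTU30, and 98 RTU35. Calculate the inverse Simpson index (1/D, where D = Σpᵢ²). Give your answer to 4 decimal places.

Total N = 6+6+6+98 = 116, so the proportions are 0.0517241, 0.0517241, 0.0517241, 0.8448276 (working shown to 7 dp, full precision carried).
D = 0.0517241² + 0.0517241² + 0.0517241² + 0.8448276² = 0.0026754 + 0.0026754 + 0.0026754 + 0.7137337 = 0.7217598.
So 1/D = 1.385502, i.e. 1.3855 to 4 decimal places.

1.3855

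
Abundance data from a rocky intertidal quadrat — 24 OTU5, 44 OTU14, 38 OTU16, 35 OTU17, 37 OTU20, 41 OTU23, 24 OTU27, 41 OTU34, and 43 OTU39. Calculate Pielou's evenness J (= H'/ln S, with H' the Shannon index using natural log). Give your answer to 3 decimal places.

0.991

Total N = 24+44+38+35+37+41+24+41+43 = 327, so the proportions are 0.07339, 0.13456, 0.11621, 0.10703, 0.11315, 0.12538, 0.07339, 0.12538, 0.1315 (working shown to 5 dp, full precision carried).
H' = −Σ pᵢ ln pᵢ = −((-0.19170) + (-0.26989) + (-0.25012) + (-0.23918) + (-0.24656) + (-0.26034) + (-0.19170) + (-0.26034) + (-0.26678)) = 2.17661.
With S = 9 species, ln S = 2.19722, so J = 2.17661/2.19722 = 0.99062, i.e. 0.991 to 3 decimal places.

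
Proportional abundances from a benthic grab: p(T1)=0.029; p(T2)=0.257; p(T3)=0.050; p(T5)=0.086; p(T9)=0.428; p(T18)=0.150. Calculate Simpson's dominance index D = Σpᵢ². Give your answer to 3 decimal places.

D = 0.029² + 0.257² + 0.05² + 0.086² + 0.428² + 0.15² = 0.00084 + 0.06605 + 0.00250 + 0.00740 + 0.18318 + 0.02250 = 0.28247 (working shown to 5 dp, full precision carried).
To 3 decimal places, D = 0.282.

0.282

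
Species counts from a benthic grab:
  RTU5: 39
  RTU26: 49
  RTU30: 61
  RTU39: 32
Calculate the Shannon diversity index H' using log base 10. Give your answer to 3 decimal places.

Total N = 39+49+61+32 = 181, so the proportions are 0.21547, 0.270718, 0.337017, 0.176796 (working shown to 6 dp, full precision carried).
Each pᵢ log₁₀ pᵢ term: 0.21547×(-0.666614)=-0.143635, 0.270718×(-0.567482)=-0.153628, 0.337017×(-0.472349)=-0.159189, 0.176796×(-0.752529)=-0.133044.
Sum = -0.589496, so H' = 0.589.

0.589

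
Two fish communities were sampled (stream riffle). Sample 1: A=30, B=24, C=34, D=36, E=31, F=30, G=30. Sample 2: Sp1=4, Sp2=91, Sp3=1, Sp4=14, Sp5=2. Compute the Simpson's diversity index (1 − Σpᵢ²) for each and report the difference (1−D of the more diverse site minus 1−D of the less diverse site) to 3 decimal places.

0.533

Sample 1: N=215, proportions 0.13953, 0.11163, 0.15814, 0.16744, 0.14419, 0.13953, 0.13953, giving 1−D = 0.85529 (working shown to 5 dp, full precision carried).
Sample 2: N=112, proportions 0.03571, 0.8125, 0.00893, 0.125, 0.01786, giving 1−D = 0.32254.
Difference = |0.85529 − 0.32254| = 0.53275, i.e. 0.533 to 3 decimal places.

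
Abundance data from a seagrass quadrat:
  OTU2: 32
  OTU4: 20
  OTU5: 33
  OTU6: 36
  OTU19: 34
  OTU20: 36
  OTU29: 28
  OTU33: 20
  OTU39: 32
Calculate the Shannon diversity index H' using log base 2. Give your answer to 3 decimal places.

Total N = 32+20+33+36+34+36+28+20+32 = 271, so the proportions are 0.11808, 0.0738, 0.12177, 0.13284, 0.12546, 0.13284, 0.10332, 0.0738, 0.11808 (working shown to 5 dp, full precision carried).
Each pᵢ log₂ pᵢ term: 0.11808×(-3.08215)=-0.36394, 0.0738×(-3.76022)=-0.27751, 0.12177×(-3.03775)=-0.36991, 0.13284×(-2.91222)=-0.38686, 0.12546×(-2.99469)=-0.37572, 0.13284×(-2.91222)=-0.38686, 0.10332×(-3.27479)=-0.33836, 0.0738×(-3.76022)=-0.27751, 0.11808×(-3.08215)=-0.36394.
Sum = -3.14061, so H' = 3.141.

3.141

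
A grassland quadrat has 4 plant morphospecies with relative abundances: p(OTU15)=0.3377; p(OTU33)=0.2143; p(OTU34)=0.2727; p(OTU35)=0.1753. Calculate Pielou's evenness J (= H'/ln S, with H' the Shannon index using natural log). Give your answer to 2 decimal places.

H' = −Σ pᵢ ln pᵢ = −((-0.3666) + (-0.3301) + (-0.3543) + (-0.3052)) = 1.3563 (working shown to 4 dp, full precision carried).
With S = 4 species, ln S = 1.3863, so J = 1.3563/1.3863 = 0.9784, i.e. 0.98 to 2 decimal places.

0.98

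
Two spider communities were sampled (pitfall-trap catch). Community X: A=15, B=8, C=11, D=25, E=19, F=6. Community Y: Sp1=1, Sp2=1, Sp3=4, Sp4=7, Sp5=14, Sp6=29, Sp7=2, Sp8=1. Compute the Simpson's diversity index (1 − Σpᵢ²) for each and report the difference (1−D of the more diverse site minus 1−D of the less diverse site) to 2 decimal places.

0.12

Community X: N=84, proportions 0.17857, 0.09524, 0.13095, 0.29762, 0.22619, 0.07143, giving 1−D = 0.79705 (working shown to 5 dp, full precision carried).
Community Y: N=59, proportions 0.01695, 0.01695, 0.0678, 0.11864, 0.23729, 0.49153, 0.0339, 0.01695, giving 1−D = 0.68141.
Difference = |0.79705 − 0.68141| = 0.11564, i.e. 0.12 to 2 decimal places.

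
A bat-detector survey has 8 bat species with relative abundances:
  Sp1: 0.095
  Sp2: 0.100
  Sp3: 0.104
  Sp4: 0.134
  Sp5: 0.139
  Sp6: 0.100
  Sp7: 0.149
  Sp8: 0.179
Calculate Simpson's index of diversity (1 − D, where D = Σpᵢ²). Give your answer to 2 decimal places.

0.87

D = 0.095² + 0.1² + 0.104² + 0.134² + 0.139² + 0.1² + 0.149² + 0.179² = 0.0090 + 0.0100 + 0.0108 + 0.0180 + 0.0193 + 0.0100 + 0.0222 + 0.0320 = 0.1314 (working shown to 4 dp, full precision carried).
So 1 − D = 0.8686, i.e. 0.87 to 2 decimal places.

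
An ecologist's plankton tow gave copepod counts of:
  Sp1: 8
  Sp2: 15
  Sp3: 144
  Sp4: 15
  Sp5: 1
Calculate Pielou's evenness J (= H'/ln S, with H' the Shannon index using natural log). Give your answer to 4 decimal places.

0.4747

Total N = 8+15+144+15+1 = 183, so the proportions are 0.043716, 0.081967, 0.786885, 0.081967, 0.005464 (working shown to 6 dp, full precision carried).
H' = −Σ pᵢ ln pᵢ = −((-0.136833) + (-0.205036) + (-0.188595) + (-0.205036) + (-0.028467)) = 0.763966.
With S = 5 species, ln S = 1.609438, so J = 0.763966/1.609438 = 0.474679, i.e. 0.4747 to 4 decimal places.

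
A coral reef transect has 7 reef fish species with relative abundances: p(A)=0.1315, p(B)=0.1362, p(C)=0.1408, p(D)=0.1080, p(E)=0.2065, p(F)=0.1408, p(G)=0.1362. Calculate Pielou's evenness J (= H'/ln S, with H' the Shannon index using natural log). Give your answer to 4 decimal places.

0.9908

H' = −Σ pᵢ ln pᵢ = −((-0.266780) + (-0.271533) + (-0.276026) + (-0.240367) + (-0.325744) + (-0.276026) + (-0.271533)) = 1.928010 (working shown to 6 dp, full precision carried).
With S = 7 species, ln S = 1.945910, so J = 1.928010/1.945910 = 0.990801, i.e. 0.9908 to 4 decimal places.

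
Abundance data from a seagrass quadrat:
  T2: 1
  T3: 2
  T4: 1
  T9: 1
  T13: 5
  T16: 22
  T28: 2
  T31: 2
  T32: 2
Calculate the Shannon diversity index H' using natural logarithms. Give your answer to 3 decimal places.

Total N = 1+2+1+1+5+22+2+2+2 = 38, so the proportions are 0.02632, 0.05263, 0.02632, 0.02632, 0.13158, 0.57895, 0.05263, 0.05263, 0.05263 (working shown to 5 dp, full precision carried).
Each pᵢ ln pᵢ term: 0.02632×(-3.63759)=-0.09573, 0.05263×(-2.94444)=-0.15497, 0.02632×(-3.63759)=-0.09573, 0.02632×(-3.63759)=-0.09573, 0.13158×(-2.02815)=-0.26686, 0.57895×(-0.54654)=-0.31642, 0.05263×(-2.94444)=-0.15497, 0.05263×(-2.94444)=-0.15497, 0.05263×(-2.94444)=-0.15497.
Sum = -1.49034, so H' = 1.490.

1.490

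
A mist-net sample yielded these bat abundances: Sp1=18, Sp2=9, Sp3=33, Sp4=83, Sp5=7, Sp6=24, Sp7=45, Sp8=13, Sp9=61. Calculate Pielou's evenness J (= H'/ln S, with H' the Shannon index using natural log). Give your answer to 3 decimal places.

0.878

Total N = 18+9+33+83+7+24+45+13+61 = 293, so the proportions are 0.06143, 0.03072, 0.11263, 0.28328, 0.02389, 0.08191, 0.15358, 0.04437, 0.20819 (working shown to 5 dp, full precision carried).
H' = −Σ pᵢ ln pᵢ = −((-0.17139) + (-0.10698) + (-0.24594) + (-0.35731) + (-0.08921) + (-0.20495) + (-0.28774) + (-0.13822) + (-0.32671)) = 1.92846.
With S = 9 species, ln S = 2.19722, so J = 1.92846/2.19722 = 0.87768, i.e. 0.878 to 3 decimal places.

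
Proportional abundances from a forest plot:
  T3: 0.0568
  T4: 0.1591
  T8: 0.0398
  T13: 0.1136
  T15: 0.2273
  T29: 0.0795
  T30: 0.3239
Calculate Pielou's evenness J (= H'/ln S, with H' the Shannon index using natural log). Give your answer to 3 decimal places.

H' = −Σ pᵢ ln pᵢ = −((-0.16291) + (-0.29246) + (-0.12831) + (-0.24709) + (-0.33674) + (-0.20129) + (-0.36514)) = 1.73395 (working shown to 5 dp, full precision carried).
With S = 7 species, ln S = 1.94591, so J = 1.73395/1.94591 = 0.89107, i.e. 0.891 to 3 decimal places.

0.891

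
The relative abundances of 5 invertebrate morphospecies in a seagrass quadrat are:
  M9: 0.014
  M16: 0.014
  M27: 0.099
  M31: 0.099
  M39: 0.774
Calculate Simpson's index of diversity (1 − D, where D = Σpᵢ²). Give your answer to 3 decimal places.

D = 0.014² + 0.014² + 0.099² + 0.099² + 0.774² = 0.00020 + 0.00020 + 0.00980 + 0.00980 + 0.59908 = 0.61907 (working shown to 5 dp, full precision carried).
So 1 − D = 0.38093, i.e. 0.381 to 3 decimal places.

0.381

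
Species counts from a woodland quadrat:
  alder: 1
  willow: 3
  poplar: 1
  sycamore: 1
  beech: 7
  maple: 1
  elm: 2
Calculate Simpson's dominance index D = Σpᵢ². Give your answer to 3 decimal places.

0.258

Total N = 1+3+1+1+7+1+2 = 16, so the proportions are 0.0625, 0.1875, 0.0625, 0.0625, 0.4375, 0.0625, 0.125 (working shown to 5 dp, full precision carried).
D = 0.0625² + 0.1875² + 0.0625² + 0.0625² + 0.4375² + 0.0625² + 0.125² = 0.00391 + 0.03516 + 0.00391 + 0.00391 + 0.19141 + 0.00391 + 0.01562 = 0.25781.
To 3 decimal places, D = 0.258.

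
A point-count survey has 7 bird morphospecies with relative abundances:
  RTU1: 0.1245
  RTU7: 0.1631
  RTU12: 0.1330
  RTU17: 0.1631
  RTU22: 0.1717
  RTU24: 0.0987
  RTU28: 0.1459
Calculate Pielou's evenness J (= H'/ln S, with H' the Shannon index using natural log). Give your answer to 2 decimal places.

0.99

H' = −Σ pᵢ ln pᵢ = −((-0.2594) + (-0.2958) + (-0.2683) + (-0.2958) + (-0.3025) + (-0.2286) + (-0.2808)) = 1.9312 (working shown to 4 dp, full precision carried).
With S = 7 species, ln S = 1.9459, so J = 1.9312/1.9459 = 0.9924, i.e. 0.99 to 2 decimal places.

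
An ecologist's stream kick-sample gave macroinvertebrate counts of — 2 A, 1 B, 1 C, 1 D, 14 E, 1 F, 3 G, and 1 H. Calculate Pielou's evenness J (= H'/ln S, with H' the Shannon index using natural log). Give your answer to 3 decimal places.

Total N = 2+1+1+1+14+1+3+1 = 24, so the proportions are 0.08333, 0.04167, 0.04167, 0.04167, 0.58333, 0.04167, 0.125, 0.04167 (working shown to 5 dp, full precision carried).
H' = −Σ pᵢ ln pᵢ = −((-0.20708) + (-0.13242) + (-0.13242) + (-0.13242) + (-0.31441) + (-0.13242) + (-0.25993) + (-0.13242)) = 1.44351.
With S = 8 species, ln S = 2.07944, so J = 1.44351/2.07944 = 0.69418, i.e. 0.694 to 3 decimal places.

0.694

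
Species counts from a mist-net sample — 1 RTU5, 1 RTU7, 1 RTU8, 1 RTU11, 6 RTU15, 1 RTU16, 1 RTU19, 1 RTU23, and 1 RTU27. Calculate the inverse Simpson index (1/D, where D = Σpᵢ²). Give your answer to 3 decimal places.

4.455

Total N = 1+1+1+1+6+1+1+1+1 = 14, so the proportions are 0.0714286, 0.0714286, 0.0714286, 0.0714286, 0.4285714, 0.0714286, 0.0714286, 0.0714286, 0.0714286 (working shown to 7 dp, full precision carried).
D = 0.0714286² + 0.0714286² + 0.0714286² + 0.0714286² + 0.4285714² + 0.0714286² + 0.0714286² + 0.0714286² + 0.0714286² = 0.0051020 + 0.0051020 + 0.0051020 + 0.0051020 + 0.1836735 + 0.0051020 + 0.0051020 + 0.0051020 + 0.0051020 = 0.2244898.
So 1/D = 4.45455, i.e. 4.455 to 3 decimal places.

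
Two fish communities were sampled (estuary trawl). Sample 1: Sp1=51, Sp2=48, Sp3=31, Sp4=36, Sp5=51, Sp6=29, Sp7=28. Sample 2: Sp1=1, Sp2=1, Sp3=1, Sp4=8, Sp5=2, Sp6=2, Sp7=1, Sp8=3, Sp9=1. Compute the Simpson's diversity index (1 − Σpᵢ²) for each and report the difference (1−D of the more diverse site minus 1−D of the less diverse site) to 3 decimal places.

0.063

Sample 1: N=274, proportions 0.18613, 0.17518, 0.11314, 0.13139, 0.18613, 0.10584, 0.10219, giving 1−D = 0.84831 (working shown to 5 dp, full precision carried).
Sample 2: N=20, proportions 0.05, 0.05, 0.05, 0.4, 0.1, 0.1, 0.05, 0.15, 0.05, giving 1−D = 0.78500.
Difference = |0.84831 − 0.78500| = 0.06331, i.e. 0.063 to 3 decimal places.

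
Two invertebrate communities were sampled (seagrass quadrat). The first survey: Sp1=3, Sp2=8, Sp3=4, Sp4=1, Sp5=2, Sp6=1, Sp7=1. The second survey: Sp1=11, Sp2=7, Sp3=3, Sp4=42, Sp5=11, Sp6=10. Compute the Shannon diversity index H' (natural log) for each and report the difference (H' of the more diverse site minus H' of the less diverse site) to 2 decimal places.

0.19

The first survey: N=20, proportions 0.15, 0.4, 0.2, 0.05, 0.1, 0.05, 0.05, giving H' = 1.65259 (working shown to 5 dp, full precision carried).
The second survey: N=84, proportions 0.13095, 0.08333, 0.03571, 0.5, 0.13095, 0.11905, giving H' = 1.45845.
Difference = |1.65259 − 1.45845| = 0.19414, i.e. 0.19 to 2 decimal places.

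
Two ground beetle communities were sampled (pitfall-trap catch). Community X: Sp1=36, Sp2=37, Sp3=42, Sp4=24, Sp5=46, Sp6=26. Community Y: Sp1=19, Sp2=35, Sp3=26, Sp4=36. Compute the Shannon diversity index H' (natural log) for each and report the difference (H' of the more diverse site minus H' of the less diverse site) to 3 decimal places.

Community X: N=211, proportions 0.17062, 0.17536, 0.19905, 0.11374, 0.21801, 0.12322, giving H' = 1.76563 (working shown to 5 dp, full precision carried).
Community Y: N=116, proportions 0.16379, 0.30172, 0.22414, 0.31034, giving H' = 1.35619.
Difference = |1.76563 − 1.35619| = 0.40944, i.e. 0.409 to 3 decimal places.

0.409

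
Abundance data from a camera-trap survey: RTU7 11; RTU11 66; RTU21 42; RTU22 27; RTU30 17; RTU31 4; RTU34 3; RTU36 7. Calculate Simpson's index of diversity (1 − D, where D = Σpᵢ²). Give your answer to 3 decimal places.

Total N = 11+66+42+27+17+4+3+7 = 177, so the proportions are 0.06215, 0.37288, 0.23729, 0.15254, 0.09605, 0.0226, 0.01695, 0.03955 (working shown to 5 dp, full precision carried).
D = 0.06215² + 0.37288² + 0.23729² + 0.15254² + 0.09605² + 0.0226² + 0.01695² + 0.03955² = 0.00386 + 0.13904 + 0.05631 + 0.02327 + 0.00922 + 0.00051 + 0.00029 + 0.00156 = 0.23406.
So 1 − D = 0.76594, i.e. 0.766 to 3 decimal places.

0.766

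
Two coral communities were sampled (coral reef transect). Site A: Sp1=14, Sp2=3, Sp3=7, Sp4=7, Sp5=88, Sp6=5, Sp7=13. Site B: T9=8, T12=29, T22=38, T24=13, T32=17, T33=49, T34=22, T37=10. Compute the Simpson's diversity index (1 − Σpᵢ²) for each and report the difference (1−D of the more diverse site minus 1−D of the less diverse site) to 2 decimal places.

0.27

Site A: N=137, proportions 0.1022, 0.0219, 0.0511, 0.0511, 0.6423, 0.0365, 0.0949, giving 1−D = 0.5609 (working shown to 4 dp, full precision carried).
Site B: N=186, proportions 0.043, 0.1559, 0.2043, 0.0699, 0.0914, 0.2634, 0.1183, 0.0538, giving 1−D = 0.8326.
Difference = |0.5609 − 0.8326| = 0.2717, i.e. 0.27 to 2 decimal places.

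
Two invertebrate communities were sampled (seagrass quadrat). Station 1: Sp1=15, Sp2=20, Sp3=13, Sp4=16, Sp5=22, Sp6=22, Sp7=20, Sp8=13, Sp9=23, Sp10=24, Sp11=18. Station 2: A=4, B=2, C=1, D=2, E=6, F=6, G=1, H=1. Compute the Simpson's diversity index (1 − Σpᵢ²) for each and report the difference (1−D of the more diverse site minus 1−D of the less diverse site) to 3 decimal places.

0.093

Station 1: N=206, proportions 0.07282, 0.09709, 0.06311, 0.07767, 0.1068, 0.1068, 0.09709, 0.06311, 0.11165, 0.1165, 0.08738, giving 1−D = 0.90536 (working shown to 5 dp, full precision carried).
Station 2: N=23, proportions 0.17391, 0.08696, 0.04348, 0.08696, 0.26087, 0.26087, 0.04348, 0.04348, giving 1−D = 0.81285.
Difference = |0.90536 − 0.81285| = 0.09251, i.e. 0.093 to 3 decimal places.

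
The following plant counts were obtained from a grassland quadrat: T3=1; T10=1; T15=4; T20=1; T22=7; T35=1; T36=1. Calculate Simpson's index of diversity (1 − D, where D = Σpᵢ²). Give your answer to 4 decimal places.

0.7266

Total N = 1+1+4+1+7+1+1 = 16, so the proportions are 0.0625, 0.0625, 0.25, 0.0625, 0.4375, 0.0625, 0.0625 (working shown to 6 dp, full precision carried).
D = 0.0625² + 0.0625² + 0.25² + 0.0625² + 0.4375² + 0.0625² + 0.0625² = 0.003906 + 0.003906 + 0.062500 + 0.003906 + 0.191406 + 0.003906 + 0.003906 = 0.273438.
So 1 − D = 0.726562, i.e. 0.7266 to 4 decimal places.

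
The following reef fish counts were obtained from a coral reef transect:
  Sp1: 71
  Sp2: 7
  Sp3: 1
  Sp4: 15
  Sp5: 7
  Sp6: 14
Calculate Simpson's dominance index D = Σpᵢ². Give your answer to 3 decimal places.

0.420

Total N = 71+7+1+15+7+14 = 115, so the proportions are 0.617391, 0.06087, 0.008696, 0.130435, 0.06087, 0.121739 (working shown to 6 dp, full precision carried).
D = 0.617391² + 0.06087² + 0.008696² + 0.130435² + 0.06087² + 0.121739² = 0.381172 + 0.003705 + 0.000076 + 0.017013 + 0.003705 + 0.014820 = 0.420491.
To 3 decimal places, D = 0.420.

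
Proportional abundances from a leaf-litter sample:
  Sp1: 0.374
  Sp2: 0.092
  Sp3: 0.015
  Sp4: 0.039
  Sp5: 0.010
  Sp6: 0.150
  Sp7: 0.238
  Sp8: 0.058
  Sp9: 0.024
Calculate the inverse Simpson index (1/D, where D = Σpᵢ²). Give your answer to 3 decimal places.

4.287

D = 0.374² + 0.092² + 0.015² + 0.039² + 0.01² + 0.15² + 0.238² + 0.058² + 0.024² = 0.1398760 + 0.0084640 + 0.0002250 + 0.0015210 + 0.0001000 + 0.0225000 + 0.0566440 + 0.0033640 + 0.0005760 = 0.2332700 (working shown to 7 dp, full precision carried).
So 1/D = 4.28688, i.e. 4.287 to 3 decimal places.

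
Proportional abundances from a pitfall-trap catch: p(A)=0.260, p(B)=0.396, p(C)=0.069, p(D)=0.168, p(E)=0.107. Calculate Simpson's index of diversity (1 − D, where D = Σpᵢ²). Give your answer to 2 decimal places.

D = 0.26² + 0.396² + 0.069² + 0.168² + 0.107² = 0.0676 + 0.1568 + 0.0048 + 0.0282 + 0.0114 = 0.2689 (working shown to 4 dp, full precision carried).
So 1 − D = 0.7311, i.e. 0.73 to 2 decimal places.

0.73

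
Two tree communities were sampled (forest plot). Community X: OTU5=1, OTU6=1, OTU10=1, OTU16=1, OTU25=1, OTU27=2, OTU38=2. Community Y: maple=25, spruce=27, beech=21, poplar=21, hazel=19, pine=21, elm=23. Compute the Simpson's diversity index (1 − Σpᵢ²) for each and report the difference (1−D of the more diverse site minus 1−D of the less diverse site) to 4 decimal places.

Community X: N=9, proportions 0.111111, 0.111111, 0.111111, 0.111111, 0.111111, 0.222222, 0.222222, giving 1−D = 0.839506 (working shown to 6 dp, full precision carried).
Community Y: N=157, proportions 0.159236, 0.171975, 0.133758, 0.133758, 0.121019, 0.133758, 0.146497, giving 1−D = 0.855288.
Difference = |0.839506 − 0.855288| = 0.015782, i.e. 0.0158 to 4 decimal places.

0.0158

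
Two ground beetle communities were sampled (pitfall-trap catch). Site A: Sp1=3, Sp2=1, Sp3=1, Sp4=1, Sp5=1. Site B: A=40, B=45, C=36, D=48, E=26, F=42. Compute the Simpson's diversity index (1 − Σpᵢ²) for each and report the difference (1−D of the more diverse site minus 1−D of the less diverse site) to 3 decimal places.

Site A: N=7, proportions 0.42857, 0.14286, 0.14286, 0.14286, 0.14286, giving 1−D = 0.73469 (working shown to 5 dp, full precision carried).
Site B: N=237, proportions 0.16878, 0.18987, 0.1519, 0.20253, 0.1097, 0.17722, giving 1−D = 0.82793.
Difference = |0.73469 − 0.82793| = 0.09324, i.e. 0.093 to 3 decimal places.

0.093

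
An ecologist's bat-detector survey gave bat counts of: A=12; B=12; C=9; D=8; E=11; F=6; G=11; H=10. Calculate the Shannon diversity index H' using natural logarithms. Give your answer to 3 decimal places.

Total N = 12+12+9+8+11+6+11+10 = 79, so the proportions are 0.1519, 0.1519, 0.11392, 0.10127, 0.13924, 0.07595, 0.13924, 0.12658 (working shown to 5 dp, full precision carried).
Each pᵢ ln pᵢ term: 0.1519×(-1.88454)=-0.28626, 0.1519×(-1.88454)=-0.28626, 0.11392×(-2.17222)=-0.24747, 0.10127×(-2.29001)=-0.23190, 0.13924×(-1.97155)=-0.27452, 0.07595×(-2.57769)=-0.19577, 0.13924×(-1.97155)=-0.27452, 0.12658×(-2.06686)=-0.26163.
Sum = -2.05833, so H' = 2.058.

2.058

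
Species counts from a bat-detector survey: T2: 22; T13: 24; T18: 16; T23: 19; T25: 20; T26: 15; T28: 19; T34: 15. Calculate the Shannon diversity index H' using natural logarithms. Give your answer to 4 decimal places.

2.0661

Total N = 22+24+16+19+20+15+19+15 = 150, so the proportions are 0.146667, 0.16, 0.106667, 0.126667, 0.133333, 0.1, 0.126667, 0.1 (working shown to 6 dp, full precision carried).
Each pᵢ ln pᵢ term: 0.146667×(-1.919593)=-0.281540, 0.16×(-1.832581)=-0.293213, 0.106667×(-2.238047)=-0.238725, 0.126667×(-2.066196)=-0.261718, 0.133333×(-2.014903)=-0.268654, 0.1×(-2.302585)=-0.230259, 0.126667×(-2.066196)=-0.261718, 0.1×(-2.302585)=-0.230259.
Sum = -2.066085, so H' = 2.0661.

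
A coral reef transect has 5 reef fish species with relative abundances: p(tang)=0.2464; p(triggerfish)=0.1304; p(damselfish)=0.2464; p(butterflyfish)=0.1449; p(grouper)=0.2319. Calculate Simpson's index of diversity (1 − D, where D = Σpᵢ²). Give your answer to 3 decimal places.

D = 0.2464² + 0.1304² + 0.2464² + 0.1449² + 0.2319² = 0.06071 + 0.01700 + 0.06071 + 0.02100 + 0.05378 = 0.21320 (working shown to 5 dp, full precision carried).
So 1 − D = 0.78680, i.e. 0.787 to 3 decimal places.

0.787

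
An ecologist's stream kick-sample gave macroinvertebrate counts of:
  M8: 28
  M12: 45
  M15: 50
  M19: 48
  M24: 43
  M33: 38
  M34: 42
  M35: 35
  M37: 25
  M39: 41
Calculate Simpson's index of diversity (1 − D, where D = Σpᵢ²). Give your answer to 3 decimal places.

Total N = 28+45+50+48+43+38+42+35+25+41 = 395, so the proportions are 0.07089, 0.11392, 0.12658, 0.12152, 0.10886, 0.0962, 0.10633, 0.08861, 0.06329, 0.1038 (working shown to 5 dp, full precision carried).
D = 0.07089² + 0.11392² + 0.12658² + 0.12152² + 0.10886² + 0.0962² + 0.10633² + 0.08861² + 0.06329² + 0.1038² = 0.00502 + 0.01298 + 0.01602 + 0.01477 + 0.01185 + 0.00925 + 0.01131 + 0.00785 + 0.00401 + 0.01077 = 0.10384.
So 1 − D = 0.89616, i.e. 0.896 to 3 decimal places.

0.896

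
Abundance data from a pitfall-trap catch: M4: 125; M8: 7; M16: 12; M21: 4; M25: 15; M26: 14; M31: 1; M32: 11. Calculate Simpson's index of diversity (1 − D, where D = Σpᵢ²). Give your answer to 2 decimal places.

Total N = 125+7+12+4+15+14+1+11 = 189, so the proportions are 0.6614, 0.037, 0.0635, 0.0212, 0.0794, 0.0741, 0.0053, 0.0582 (working shown to 4 dp, full precision carried).
D = 0.6614² + 0.037² + 0.0635² + 0.0212² + 0.0794² + 0.0741² + 0.0053² + 0.0582² = 0.4374 + 0.0014 + 0.0040 + 0.0004 + 0.0063 + 0.0055 + 0.0000 + 0.0034 = 0.4585.
So 1 − D = 0.5415, i.e. 0.54 to 2 decimal places.

0.54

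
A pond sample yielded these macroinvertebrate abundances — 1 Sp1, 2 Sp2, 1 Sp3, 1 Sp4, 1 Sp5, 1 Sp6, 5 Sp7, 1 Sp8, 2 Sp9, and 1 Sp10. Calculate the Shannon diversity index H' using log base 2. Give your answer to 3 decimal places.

Total N = 1+2+1+1+1+1+5+1+2+1 = 16, so the proportions are 0.0625, 0.125, 0.0625, 0.0625, 0.0625, 0.0625, 0.3125, 0.0625, 0.125, 0.0625 (working shown to 5 dp, full precision carried).
Each pᵢ log₂ pᵢ term: 0.0625×(-4.00000)=-0.25000, 0.125×(-3.00000)=-0.37500, 0.0625×(-4.00000)=-0.25000, 0.0625×(-4.00000)=-0.25000, 0.0625×(-4.00000)=-0.25000, 0.0625×(-4.00000)=-0.25000, 0.3125×(-1.67807)=-0.52440, 0.0625×(-4.00000)=-0.25000, 0.125×(-3.00000)=-0.37500, 0.0625×(-4.00000)=-0.25000.
Sum = -3.02440, so H' = 3.024.

3.024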